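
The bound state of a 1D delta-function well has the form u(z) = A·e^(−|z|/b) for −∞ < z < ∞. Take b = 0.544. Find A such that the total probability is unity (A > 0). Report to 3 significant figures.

A ≈ 1.36

Normalization requires ∫|u|² dz = 1, integrated from −∞ to ∞.
The integral (without the A² prefactor) comes out to b.
So A² = (b)^(−1).
Plugging in b = 0.544 yields A = 1.356.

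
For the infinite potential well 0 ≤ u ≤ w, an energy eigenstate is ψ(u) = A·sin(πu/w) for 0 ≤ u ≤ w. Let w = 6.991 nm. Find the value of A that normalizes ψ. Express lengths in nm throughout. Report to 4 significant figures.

A ≈ 0.5349 nm^(-1/2)

Require ∫ |ψ|² du = 1 over the whole domain.
Using sin²θ = (1 − cos 2θ)/2, carrying out the integral gives A² · w/2.
So A² = (w/2)^(−1).
With w = 6.991: A² = 0.28608 and A = 0.53487.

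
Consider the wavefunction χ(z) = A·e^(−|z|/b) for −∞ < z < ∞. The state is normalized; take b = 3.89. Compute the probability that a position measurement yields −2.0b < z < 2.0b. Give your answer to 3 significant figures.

|χ|² is the probability density, so P = ∫_{−2.0b}^{2.0b} |χ|² dz.
The normalization integral ∫|χ|²dz over the whole domain equals b·A², and A² cancels in the ratio.
Both integrals are even about z = 0, so only the z ≥ 0 halves are needed (the factors of 2 cancel). In terms of u = z/b (A² and the length scale cancel between numerator and denominator), P = [∫_{0}^{2.0} e^(-2·u) du] / [∫_{0}^{∞} e^(-2·u) du].
With ∫ e^(-2·u) du = -e^(-2·u)/2 + C, the region integral is 1/2 - e^(-4)/2 and the full one is 1/2.
The result is P = 0.9817.

P ≈ 0.982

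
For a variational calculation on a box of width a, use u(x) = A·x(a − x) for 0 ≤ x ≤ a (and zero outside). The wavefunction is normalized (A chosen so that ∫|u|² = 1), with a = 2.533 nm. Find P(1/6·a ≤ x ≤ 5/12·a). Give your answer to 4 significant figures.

P = ∫_{1/6·a}^{5/12·a} |u(x)|² dx.
The normalization integral ∫|u|²dx over the whole domain equals a^5/30·A², and A² cancels in the ratio.
Substituting t = x/a, A² and the length scale cancel in the ratio: P = ∫_{1/6}^{5/12} t^2·(1 - t)^2 dt / ∫_{0}^{1} t^2·(1 - t)^2 dt.
An antiderivative of t^2·(1 - t)^2 is t^3·(6·t^2 - 15·t + 10)/30; evaluating from 1/6 to 5/12 gives ≈ 0.0103709, while the full integral is 1/30.
The result is P = 0.31113.

P ≈ 0.3111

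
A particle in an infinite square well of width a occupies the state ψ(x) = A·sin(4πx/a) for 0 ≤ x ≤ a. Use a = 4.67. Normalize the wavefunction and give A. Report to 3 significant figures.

Normalization requires ∫|ψ|² dx = 1, integrated from 0 to a.
With ∫₀^a sin²(nπx/a) dx = a/2, ∫|ψ|² dx = A²·(a/2).
Hence A² = 1/[a/2].
Substituting a = 4.67 gives A² = 0.4283, so A = 0.6544.

A ≈ 0.654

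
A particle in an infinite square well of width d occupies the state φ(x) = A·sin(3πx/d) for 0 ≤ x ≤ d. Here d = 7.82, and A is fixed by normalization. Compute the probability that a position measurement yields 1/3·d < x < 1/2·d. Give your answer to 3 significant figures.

P ≈ 0.167

The probability is P = ∫ |φ|² dx over [1/3·d, 1/2·d].
Since A² = 1/(d/2), this is the region integral divided by the full normalization integral.
In terms of u = x/d (A² and the length scale cancel between numerator and denominator), P = [∫_{1/3}^{1/2} sin(3·π·u)^2 du] / [∫_{0}^{1} sin(3·π·u)^2 du].
An antiderivative of sin(3·π·u)^2 is u/2 - sin(6·π·u)/(12·π); evaluating from 1/3 to 1/2 gives 1/12, while the full integral is 1/2.
Taking the ratio, P = 1/6.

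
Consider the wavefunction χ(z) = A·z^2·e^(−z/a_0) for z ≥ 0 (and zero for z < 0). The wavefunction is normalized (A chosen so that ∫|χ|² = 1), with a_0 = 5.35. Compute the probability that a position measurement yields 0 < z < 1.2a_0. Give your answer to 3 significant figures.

The probability is P = ∫ |χ|² dz over [0, 1.2a_0].
With A² fixed by ∫|χ|² = 1, i.e. A² = (3·a_0^5/4)^(−1), substitute and integrate.
Substituting u = z/a_0, A² and the length scale cancel in the ratio: P = ∫_{0}^{1.2} u^4·e^(-2·u) du / ∫_{0}^{∞} u^4·e^(-2·u) du.
With ∫ u^4·e^(-2·u) du = -(u^4/2 + u^3 + 3·u^2/2 + 3·u/2 + 3/4)·e^(-2·u) + C, the region integral is ≈ 0.071901 and the full one is 3/4.
This works out to P = 0.09587.

P ≈ 0.0959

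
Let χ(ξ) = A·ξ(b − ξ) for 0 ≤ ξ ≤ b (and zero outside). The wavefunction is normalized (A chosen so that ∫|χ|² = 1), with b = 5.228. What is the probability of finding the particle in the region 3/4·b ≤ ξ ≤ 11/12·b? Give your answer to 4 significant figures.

The probability is P = ∫ |χ|² dξ over [3/4·b, 11/12·b].
Since A² = 1/(b^5/30), this is the region integral divided by the full normalization integral.
Let u = ξ/b; then A² and the length scale cancel, so P = ∫_{3/4}^{11/12} u^2·(1 - u)^2 du ÷ ∫_{0}^{1} u^2·(1 - u)^2 du.
An antiderivative of u^2·(1 - u)^2 is u^3·(6·u^2 - 15·u + 10)/30; evaluating from 3/4 to 11/12 gives ≈ 0.00328093, while the full integral is 1/30.
This works out to P = 0.098428.

P ≈ 0.09843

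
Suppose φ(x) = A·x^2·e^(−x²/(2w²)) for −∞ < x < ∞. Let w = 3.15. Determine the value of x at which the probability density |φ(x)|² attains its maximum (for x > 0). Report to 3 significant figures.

Set d/dx [|φ(x)|²] = 0 and solve for x > 0.
This gives x = √(2)·w.
With w = 3.15, the value of x > 0 at which the probability density is greatest is 4.455.

x ≈ 4.45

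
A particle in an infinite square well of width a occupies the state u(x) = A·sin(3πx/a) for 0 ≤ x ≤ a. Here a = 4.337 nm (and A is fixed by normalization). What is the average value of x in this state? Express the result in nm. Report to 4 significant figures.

⟨x⟩ = ∫ x |u|² dx over the full domain.
Using sin²θ = (1 − cos 2θ)/2, evaluating both integrals, ⟨x⟩ = a/2.
With a = 4.337, ⟨x⟩ = 2.1685.

⟨x⟩ ≈ 2.169 nm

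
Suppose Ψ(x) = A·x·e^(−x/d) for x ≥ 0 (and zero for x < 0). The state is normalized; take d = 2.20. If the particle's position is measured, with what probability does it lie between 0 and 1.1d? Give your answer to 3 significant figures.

The probability is P = ∫ |Ψ|² dx over [0, 1.1d].
With A² fixed by ∫|Ψ|² = 1, i.e. A² = (d^3/4)^(−1), substitute and integrate.
In terms of u = x/d (A² and the length scale cancel between numerator and denominator), P = [∫_{0}^{1.1} u^2·e^(-2·u) du] / [∫_{0}^{∞} u^2·e^(-2·u) du].
With ∫ u^2·e^(-2·u) du = -(2·u^2 + 2·u + 1)·e^(-2·u)/4 + C, the region integral is 1/4 - 281·e^(-11/5)/200 and the full one is 1/4.
Evaluating gives P = 0.3773.

P ≈ 0.377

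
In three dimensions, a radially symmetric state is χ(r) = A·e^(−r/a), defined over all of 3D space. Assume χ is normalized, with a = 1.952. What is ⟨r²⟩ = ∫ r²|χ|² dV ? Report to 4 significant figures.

The expectation value is the |χ|²-weighted average of r^2: ∫ r^2|χ|² 4πr² dr.
With ∫₀^∞ r^4 e^(−αr) dr = 4!/α^5, since the A² factors cancel between numerator and denominator, ⟨r²⟩ = 3·a^2.
With a = 1.952, ⟨r^2⟩ = 11.431.

⟨r^2⟩ ≈ 11.43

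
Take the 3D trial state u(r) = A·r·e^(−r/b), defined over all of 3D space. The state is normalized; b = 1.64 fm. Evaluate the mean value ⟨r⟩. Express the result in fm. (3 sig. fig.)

⟨r⟩ ≈ 4.10 fm

By definition ⟨r⟩ = ∫ r |u(r)|² 4πr² dr.
With ∫₀^∞ r^5 e^(−αr) dr = 5!/α^6, since the A² factors cancel between numerator and denominator, ⟨r⟩ = 5·b/2.
With b = 1.64, ⟨r⟩ = 4.100.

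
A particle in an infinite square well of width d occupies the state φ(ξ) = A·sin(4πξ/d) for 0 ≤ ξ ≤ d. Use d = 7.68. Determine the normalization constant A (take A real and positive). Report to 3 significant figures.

A ≈ 0.510

Require ∫ |φ|² dξ = 1 over the whole domain.
The integral (without the A² prefactor) comes out to d/2.
So A² = (d/2)^(−1).
With d = 7.68: A² = 0.2604 and A = 0.5103.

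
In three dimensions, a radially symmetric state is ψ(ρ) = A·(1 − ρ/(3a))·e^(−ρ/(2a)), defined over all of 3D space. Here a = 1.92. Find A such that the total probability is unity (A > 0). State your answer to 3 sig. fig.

A ≈ 0.130

Require ∫ |ψ|² 4πρ² dρ = 1 over the whole domain.
With ∫₀^∞ ρ^4 e^(−αρ) dρ = 4!/α^5, with ψ = A·(1 − ρ/(3a))·e^(−ρ/(2a)), the integral evaluates to A²·[8·π·a^3/3].
Hence A² = 1/[8·π·a^3/3].
Plugging in a = 1.92 yields A = 0.1299.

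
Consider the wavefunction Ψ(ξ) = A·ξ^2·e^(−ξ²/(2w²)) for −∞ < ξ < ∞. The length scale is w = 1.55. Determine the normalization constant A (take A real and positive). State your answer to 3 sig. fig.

A ≈ 0.290

We need A² ∫|f|² dξ = 1, taking the integral from −∞ to ∞.
∫|Ψ|² dξ = A²·(3·√(π)·w^5/4).
Hence A² = 1/[3·√(π)·w^5/4].
Plugging in w = 1.55 yields A = 0.2900.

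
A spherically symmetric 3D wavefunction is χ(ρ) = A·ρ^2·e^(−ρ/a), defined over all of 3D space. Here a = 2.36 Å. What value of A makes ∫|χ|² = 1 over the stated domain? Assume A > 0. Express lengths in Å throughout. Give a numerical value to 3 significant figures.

A ≈ 0.00589 Å^(-7/2)

Normalization requires ∫|χ|² 4πρ² dρ = 1, integrated from 0 to ∞.
Carrying out the integral gives A² · 45·π·a^7/2.
Setting this equal to 1 gives A² = 1/(45·π·a^7/2).
Substituting a = 2.36 gives A² = 0.00003470, so A = 0.005890.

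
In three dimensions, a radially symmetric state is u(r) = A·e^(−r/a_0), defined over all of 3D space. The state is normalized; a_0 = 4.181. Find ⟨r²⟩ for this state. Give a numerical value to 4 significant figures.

⟨r^2⟩ ≈ 52.44

By definition ⟨r²⟩ = ∫ r^2 |u(r)|² 4πr² dr.
Using ∫₀^∞ rⁿ e^(−αr) dr = n!/αⁿ⁺¹, since the A² factors cancel between numerator and denominator, ⟨r²⟩ = 3·a_0^2.
Putting a_0 = 4.181 gives 52.442.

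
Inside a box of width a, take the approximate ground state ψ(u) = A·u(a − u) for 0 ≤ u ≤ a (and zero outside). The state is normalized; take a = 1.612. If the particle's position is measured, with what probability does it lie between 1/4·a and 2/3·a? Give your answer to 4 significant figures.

P = ∫_{1/4·a}^{2/3·a} |ψ(u)|² du.
Since A² = 1/(a^5/30), this is the region integral divided by the full normalization integral.
In terms of t = u/a (A² and the length scale cancel between numerator and denominator), P = [∫_{1/4}^{2/3} t^2·(1 - t)^2 dt] / [∫_{0}^{1} t^2·(1 - t)^2 dt].
Using ∫ t^2·(1 - t)^2 dt = t^3·(6·t^2 - 15·t + 10)/30, the numerator is ≈ 0.0228869 and the denominator is 1/30.
Taking the ratio, P = 0.68661.

P ≈ 0.6866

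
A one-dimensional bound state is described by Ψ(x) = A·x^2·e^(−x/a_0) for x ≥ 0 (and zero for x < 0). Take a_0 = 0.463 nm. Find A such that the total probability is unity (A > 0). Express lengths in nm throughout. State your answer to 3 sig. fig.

We need A² ∫|f|² dx = 1, taking the integral from 0 to ∞.
With Ψ = A·x^2·e^(−x/a_0), the integral evaluates to A²·[3·a_0^5/4].
So A² = (3·a_0^5/4)^(−1).
With a_0 = 0.463: A² = 62.67 and A = 7.916.

A ≈ 7.92 nm^(-5/2)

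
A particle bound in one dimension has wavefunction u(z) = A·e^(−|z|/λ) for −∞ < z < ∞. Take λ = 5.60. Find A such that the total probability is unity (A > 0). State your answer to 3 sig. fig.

We need A² ∫|f|² dz = 1, taking the integral from −∞ to ∞.
With ∫₀^∞ z^0 e^(−αz) dz = 0!/α^1, ∫|u|² dz = A²·(λ).
Substituting λ = 5.60 gives A² = 0.1786, so A = 0.4226.

A ≈ 0.423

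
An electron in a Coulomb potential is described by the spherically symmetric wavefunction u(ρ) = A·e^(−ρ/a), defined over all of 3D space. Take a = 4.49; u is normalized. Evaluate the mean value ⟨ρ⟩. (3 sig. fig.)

⟨ρ⟩ ≈ 6.74

By definition ⟨ρ⟩ = ∫ ρ |u(ρ)|² 4πρ² dρ.
Since the A² factors cancel between numerator and denominator, ⟨ρ⟩ = 3·a/2.
Putting a = 4.49 gives 6.735.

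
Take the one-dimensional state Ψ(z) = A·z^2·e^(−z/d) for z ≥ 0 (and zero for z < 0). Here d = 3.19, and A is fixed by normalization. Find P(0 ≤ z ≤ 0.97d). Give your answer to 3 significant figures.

P = ∫_{0}^{0.97d} |Ψ(z)|² dz.
With A² fixed by ∫|Ψ|² = 1, i.e. A² = (3·d^5/4)^(−1), substitute and integrate.
Let u = z/d; then A² and the length scale cancel, so P = ∫_{0}^{0.97} u^4·e^(-2·u) du ÷ ∫_{0}^{∞} u^4·e^(-2·u) du.
An antiderivative of u^4·e^(-2·u) is -(u^4/2 + u^3 + 3·u^2/2 + 3·u/2 + 3/4)·e^(-2·u); evaluating from 0 to 0.97 gives ≈ 0.035551, while the full integral is 3/4.
This works out to P = 0.04740.

P ≈ 0.0474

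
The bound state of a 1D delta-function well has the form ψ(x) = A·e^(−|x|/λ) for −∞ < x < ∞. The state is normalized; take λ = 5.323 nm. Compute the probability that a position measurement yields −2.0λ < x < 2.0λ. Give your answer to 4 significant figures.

P ≈ 0.9817

|ψ|² is the probability density, so P = ∫_{−2.0λ}^{2.0λ} |ψ|² dx.
The normalization integral ∫|ψ|²dx over the whole domain equals λ·A², and A² cancels in the ratio.
By symmetry take twice the x ≥ 0 contribution in numerator and denominator; the 2's cancel. In terms of u = x/λ (A² and the length scale cancel between numerator and denominator), P = [∫_{0}^{2.0} e^(-2·u) du] / [∫_{0}^{∞} e^(-2·u) du].
Using ∫ e^(-2·u) du = -e^(-2·u)/2, the numerator is 1/2 - e^(-4)/2 and the denominator is 1/2.
This works out to P = 0.98168.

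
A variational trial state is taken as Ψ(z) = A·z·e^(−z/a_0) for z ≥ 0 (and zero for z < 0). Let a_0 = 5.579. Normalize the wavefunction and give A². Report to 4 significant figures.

The normalization condition is ∫|Ψ|² dz = 1 from 0 to ∞.
Carrying out the integral gives A² · a_0^3/4.
With a_0 = 5.579: A² = 0.023035 and A = 0.15177.

A^2 ≈ 0.02304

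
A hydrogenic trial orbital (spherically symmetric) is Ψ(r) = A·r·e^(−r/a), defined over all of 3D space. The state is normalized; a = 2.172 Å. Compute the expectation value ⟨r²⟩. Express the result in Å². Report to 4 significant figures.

⟨r^2⟩ ≈ 35.38 Å^2

⟨r²⟩ = ∫ r^2 |Ψ|² 4πr² dr over the full domain.
The ratio of the moment integral to the normalization integral gives ⟨r²⟩ = 15·a^2/2.
With a = 2.172, ⟨r^2⟩ = 35.382.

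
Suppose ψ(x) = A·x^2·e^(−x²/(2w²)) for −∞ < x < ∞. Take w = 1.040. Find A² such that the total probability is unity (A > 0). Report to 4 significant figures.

A^2 ≈ 0.6183

Normalization requires ∫|ψ|² dx = 1, integrated from −∞ to ∞.
Carrying out the integral gives A² · 3·√(π)·w^5/4.
Hence A² = 1/[3·√(π)·w^5/4].
Substituting w = 1.040 gives A² = 0.61830, so A = 0.78632.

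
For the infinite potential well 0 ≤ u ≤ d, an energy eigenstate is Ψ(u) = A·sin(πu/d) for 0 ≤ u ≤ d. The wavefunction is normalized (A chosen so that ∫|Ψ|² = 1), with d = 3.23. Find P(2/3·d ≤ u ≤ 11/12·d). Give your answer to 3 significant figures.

P ≈ 0.192

The probability is P = ∫ |Ψ|² du over [2/3·d, 11/12·d].
With A² fixed by ∫|Ψ|² = 1, i.e. A² = (d/2)^(−1), substitute and integrate.
Let t = u/d; then A² and the length scale cancel, so P = ∫_{2/3}^{11/12} sin(π·t)^2 dt ÷ ∫_{0}^{1} sin(π·t)^2 dt.
An antiderivative of sin(π·t)^2 is t/2 - sin(2·π·t)/(4·π); evaluating from 2/3 to 11/12 gives -√(3)/(8·π) + 1/(8·π) + 1/8, while the full integral is 1/2.
Evaluating gives P = (-√(3) + 1 + π)/(4·π).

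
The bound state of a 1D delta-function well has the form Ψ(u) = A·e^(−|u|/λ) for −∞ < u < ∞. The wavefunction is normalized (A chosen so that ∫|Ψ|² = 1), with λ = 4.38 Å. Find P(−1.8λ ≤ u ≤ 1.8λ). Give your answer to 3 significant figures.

P = ∫_{−1.8λ}^{1.8λ} |Ψ(u)|² du.
The normalization integral ∫|Ψ|²du over the whole domain equals λ·A², and A² cancels in the ratio.
By symmetry take twice the u ≥ 0 contribution in numerator and denominator; the 2's cancel. In terms of t = u/λ (A² and the length scale cancel between numerator and denominator), P = [∫_{0}^{1.8} e^(-2·t) dt] / [∫_{0}^{∞} e^(-2·t) dt].
An antiderivative of e^(-2·t) is -e^(-2·t)/2; evaluating from 0 to 1.8 gives 1/2 - e^(-18/5)/2, while the full integral is 1/2.
This works out to P = 0.9727.

P ≈ 0.973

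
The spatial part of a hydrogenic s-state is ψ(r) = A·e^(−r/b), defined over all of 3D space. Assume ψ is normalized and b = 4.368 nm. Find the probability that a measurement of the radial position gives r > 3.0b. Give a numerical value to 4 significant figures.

With dV = 4πr²dr, the probability is ∫|ψ|² dV over r > 3.0b.
Normalization gives A² = 1/(π·b^3).
Substituting u = r/b, A², 4π and the length scale all cancel in the ratio: P = ∫_{3.0}^{∞} u^2·e^(-2·u) du / ∫_{0}^{∞} u^2·e^(-2·u) du.
With ∫ u^2·e^(-2·u) du = -(2·u^2 + 2·u + 1)·e^(-2·u)/4 + C, the region integral is 25·e^(-6)/4 and the full one is 1/4.
Taking the ratio yields P = 0.061969.

P ≈ 0.06197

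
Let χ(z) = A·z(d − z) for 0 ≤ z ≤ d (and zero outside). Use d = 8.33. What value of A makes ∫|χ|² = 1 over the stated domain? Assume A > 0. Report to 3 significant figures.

A ≈ 0.0273

Require ∫ |χ|² dz = 1 over the whole domain.
With χ = A·z(d − z), the integral evaluates to A²·[d^5/30].
Plugging in d = 8.33 yields A = 0.02735.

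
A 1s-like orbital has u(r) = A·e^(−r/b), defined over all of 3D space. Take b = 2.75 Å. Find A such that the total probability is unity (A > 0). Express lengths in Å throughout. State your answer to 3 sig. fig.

A ≈ 0.124 Å^(-3/2)

Require ∫ |u|² 4πr² dr = 1 over the whole domain.
Carrying out the integral gives A² · π·b^3.
Hence A² = 1/[π·b^3].
Substituting b = 2.75 gives A² = 0.01531, so A = 0.1237.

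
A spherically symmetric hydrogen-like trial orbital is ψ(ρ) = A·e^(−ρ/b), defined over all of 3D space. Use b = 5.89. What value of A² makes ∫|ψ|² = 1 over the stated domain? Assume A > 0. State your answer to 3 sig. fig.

Normalization requires ∫|ψ|² 4πρ² dρ = 1, integrated from 0 to ∞.
(Spherical symmetry: dV = 4πρ² dρ.)
Using ∫₀^∞ ρⁿ e^(−αρ) dρ = n!/αⁿ⁺¹, with ψ = A·e^(−ρ/b), the integral evaluates to A²·[π·b^3].
So A² = (π·b^3)^(−1).
Plugging in b = 5.89 yields A = 0.03947.

A^2 ≈ 0.00156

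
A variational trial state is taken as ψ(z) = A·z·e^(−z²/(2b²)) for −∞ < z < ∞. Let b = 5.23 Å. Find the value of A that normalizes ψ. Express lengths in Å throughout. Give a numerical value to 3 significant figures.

A ≈ 0.0888 Å^(-3/2)

Normalization requires ∫|ψ|² dz = 1, integrated from −∞ to ∞.
With ∫_{−∞}^{∞} z^(2m) e^(−αz²) dz = (2m−1)!!·√π / (2^m α^(m+1/2)), ∫|ψ|² dz = A²·(√(π)·b^3/2).
Substituting b = 5.23 gives A² = 0.007888, so A = 0.08881.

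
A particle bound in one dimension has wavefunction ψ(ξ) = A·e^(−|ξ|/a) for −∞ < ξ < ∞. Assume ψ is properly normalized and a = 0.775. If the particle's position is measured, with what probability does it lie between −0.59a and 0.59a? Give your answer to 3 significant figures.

P ≈ 0.693

|ψ|² is the probability density, so P = ∫_{−0.59a}^{0.59a} |ψ|² dξ.
With A² fixed by ∫|ψ|² = 1, i.e. A² = (a)^(−1), substitute and integrate.
Both integrals are even about ξ = 0, so only the ξ ≥ 0 halves are needed (the factors of 2 cancel). Let u = ξ/a; then A² and the length scale cancel, so P = ∫_{0}^{0.59} e^(-2·u) du ÷ ∫_{0}^{∞} e^(-2·u) du.
Using ∫ e^(-2·u) du = -e^(-2·u)/2, the numerator is 1/2 - e^(-59/50)/2 and the denominator is 1/2.
This works out to P = 0.6927.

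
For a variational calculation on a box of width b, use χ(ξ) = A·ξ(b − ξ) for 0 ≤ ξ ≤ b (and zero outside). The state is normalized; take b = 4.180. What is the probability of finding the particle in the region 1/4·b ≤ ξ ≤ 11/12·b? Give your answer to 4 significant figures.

P ≈ 0.8914

The probability is P = ∫ |χ|² dξ over [1/4·b, 11/12·b].
Since A² = 1/(b^5/30), this is the region integral divided by the full normalization integral.
In terms of u = ξ/b (A² and the length scale cancel between numerator and denominator), P = [∫_{1/4}^{11/12} u^2·(1 - u)^2 du] / [∫_{0}^{1} u^2·(1 - u)^2 du].
An antiderivative of u^2·(1 - u)^2 is u^3·(6·u^2 - 15·u + 10)/30; evaluating from 1/4 to 11/12 gives ≈ 0.0297132, while the full integral is 1/30.
Evaluating gives P = 4621/5184.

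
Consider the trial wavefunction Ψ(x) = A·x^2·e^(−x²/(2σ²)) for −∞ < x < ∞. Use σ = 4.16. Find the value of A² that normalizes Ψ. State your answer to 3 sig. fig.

Normalization requires ∫|Ψ|² dx = 1, integrated from −∞ to ∞.
With ∫_{−∞}^{∞} x^(2m) e^(−αx²) dx = (2m−1)!!·√π / (2^m α^(m+1/2)), the integral (without the A² prefactor) comes out to 3·√(π)·σ^5/4.
So A² = (3·√(π)·σ^5/4)^(−1).
With σ = 4.16: A² = 0.0006038 and A = 0.02457.

A^2 ≈ 0.000604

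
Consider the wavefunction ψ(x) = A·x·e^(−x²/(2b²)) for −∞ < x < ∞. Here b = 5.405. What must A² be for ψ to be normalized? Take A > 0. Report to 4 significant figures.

A^2 ≈ 0.007146

We need A² ∫|f|² dx = 1, taking the integral from −∞ to ∞.
Using the Gaussian integral ∫_{−∞}^{∞} e^(−αx²) dx = √(π/α), ∫|ψ|² dx = A²·(√(π)·b^3/2).
Hence A² = 1/[√(π)·b^3/2].
With b = 5.405: A² = 0.0071461 and A = 0.084534.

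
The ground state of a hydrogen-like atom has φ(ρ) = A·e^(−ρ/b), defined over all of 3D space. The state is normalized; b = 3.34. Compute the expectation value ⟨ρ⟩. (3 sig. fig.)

The expectation value is the |φ|²-weighted average of ρ: ∫ ρ|φ|² 4πρ² dρ.
Using ∫₀^∞ ρⁿ e^(−αρ) dρ = n!/αⁿ⁺¹, evaluating both integrals, ⟨ρ⟩ = 3·b/2.
Putting b = 3.34 gives 5.010.

⟨ρ⟩ ≈ 5.01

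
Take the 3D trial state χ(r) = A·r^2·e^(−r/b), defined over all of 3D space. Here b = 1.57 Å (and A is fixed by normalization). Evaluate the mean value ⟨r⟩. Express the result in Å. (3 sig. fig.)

⟨r⟩ ≈ 5.50 Å

⟨r⟩ = ∫ r |χ|² 4πr² dr over the full domain.
Using ∫₀^∞ rⁿ e^(−αr) dr = n!/αⁿ⁺¹, since the A² factors cancel between numerator and denominator, ⟨r⟩ = 7·b/2.
Putting b = 1.57 gives 5.495.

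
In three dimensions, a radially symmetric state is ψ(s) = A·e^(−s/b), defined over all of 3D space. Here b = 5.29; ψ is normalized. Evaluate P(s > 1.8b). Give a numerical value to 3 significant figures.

With dV = 4πs²ds, the probability is ∫|ψ|² dV over s > 1.8b.
The full normalization integral is A²·[π·b^3] = 1, fixing A².
Let u = s/b; then A², 4π and the length scale all cancel, so P = ∫_{1.8}^{∞} u^2·e^(-2·u) du ÷ ∫_{0}^{∞} u^2·e^(-2·u) du.
With ∫ u^2·e^(-2·u) du = -(2·u^2 + 2·u + 1)·e^(-2·u)/4 + C, the region integral is 277·e^(-18/5)/100 and the full one is 1/4.
The region integral divided by the full integral gives P = 0.3027.

P ≈ 0.303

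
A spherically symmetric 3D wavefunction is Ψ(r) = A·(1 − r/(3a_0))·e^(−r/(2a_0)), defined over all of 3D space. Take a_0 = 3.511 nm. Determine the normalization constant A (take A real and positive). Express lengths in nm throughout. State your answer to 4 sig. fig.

A ≈ 0.05252 nm^(-3/2)

The normalization condition is ∫|Ψ|² 4πr² dr = 1 from 0 to ∞.
The angular integral contributes 4π, leaving ∫₀^∞ r²|Ψ|² dr.
∫|Ψ|² 4πr² dr = A²·(8·π·a_0^3/3).
Hence A² = 1/[8·π·a_0^3/3].
Substituting a_0 = 3.511 gives A² = 0.0027580, so A = 0.052516.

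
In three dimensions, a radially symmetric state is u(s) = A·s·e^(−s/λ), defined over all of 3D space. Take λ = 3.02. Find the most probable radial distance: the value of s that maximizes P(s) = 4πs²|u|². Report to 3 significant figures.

s ≈ 6.04

The maximum of P(s) = 4πs²|u|² occurs where its derivative vanishes.
This gives s = 2·λ.
With λ = 3.02, the most probable radial distance is 6.040.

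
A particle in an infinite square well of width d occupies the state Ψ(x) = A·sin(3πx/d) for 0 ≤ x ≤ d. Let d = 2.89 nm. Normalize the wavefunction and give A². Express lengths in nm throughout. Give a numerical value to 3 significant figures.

We need A² ∫|f|² dx = 1, taking the integral from 0 to d.
∫|Ψ|² dx = A²·(d/2).
Setting this equal to 1 gives A² = 1/(d/2).
With d = 2.89: A² = 0.6920 and A = 0.8319.

A^2 ≈ 0.692 nm^(-1)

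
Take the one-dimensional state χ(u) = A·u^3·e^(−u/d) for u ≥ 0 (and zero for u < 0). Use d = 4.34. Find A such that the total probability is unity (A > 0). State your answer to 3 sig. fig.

Normalization requires ∫|χ|² du = 1, integrated from 0 to ∞.
With χ = A·u^3·e^(−u/d), the integral evaluates to A²·[45·d^7/8].
So A² = (45·d^7/8)^(−1).
With d = 4.34: A² = 0.000006130 and A = 0.002476.

A ≈ 0.00248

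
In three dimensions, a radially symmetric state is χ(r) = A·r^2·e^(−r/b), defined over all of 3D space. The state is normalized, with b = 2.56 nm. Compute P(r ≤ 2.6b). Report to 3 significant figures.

P = ∫ |χ|² 4πr² dr over r ≤ 2.6b.
The full normalization integral is A²·[45·π·b^7/2] = 1, fixing A².
Let u = r/b; then A², 4π and the length scale all cancel, so P = ∫_{0}^{2.6} u^6·e^(-2·u) du ÷ ∫_{0}^{∞} u^6·e^(-2·u) du.
With ∫ u^6·e^(-2·u) du = -(4·u^6 + 12·u^5 + 30·u^4 + 60·u^3 + 90·u^2 + 90·u + 45)·e^(-2·u)/8 + C, the region integral is ≈ 1.5053 and the full one is 45/8.
The region integral divided by the full integral gives P = 0.2676.

P ≈ 0.268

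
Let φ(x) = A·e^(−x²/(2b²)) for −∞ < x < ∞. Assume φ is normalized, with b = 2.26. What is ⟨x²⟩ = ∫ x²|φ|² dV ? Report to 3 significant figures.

⟨x²⟩ = ∫ x^2 |φ|² dx over the full domain.
The ratio of the moment integral to the normalization integral gives ⟨x²⟩ = b^2/2.
With b = 2.26, ⟨x^2⟩ = 2.554.

⟨x^2⟩ ≈ 2.55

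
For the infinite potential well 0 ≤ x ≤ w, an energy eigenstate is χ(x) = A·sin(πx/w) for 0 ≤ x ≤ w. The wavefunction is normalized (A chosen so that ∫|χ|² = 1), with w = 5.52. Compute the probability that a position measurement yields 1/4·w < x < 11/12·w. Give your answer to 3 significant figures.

P ≈ 0.905

|χ|² is the probability density, so P = ∫_{1/4·w}^{11/12·w} |χ|² dx.
Since A² = 1/(w/2), this is the region integral divided by the full normalization integral.
Let u = x/w; then A² and the length scale cancel, so P = ∫_{1/4}^{11/12} sin(π·u)^2 du ÷ ∫_{0}^{1} sin(π·u)^2 du.
With ∫ sin(π·u)^2 du = u/2 - sin(2·π·u)/(4·π) + C, the region integral is 3/(8·π) + 1/3 and the full one is 1/2.
Evaluating gives P = (9 + 8·π)/(12·π).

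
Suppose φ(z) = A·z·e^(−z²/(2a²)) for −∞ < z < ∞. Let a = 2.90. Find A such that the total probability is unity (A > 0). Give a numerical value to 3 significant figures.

A ≈ 0.215

The normalization condition is ∫|φ|² dz = 1 from −∞ to ∞.
Carrying out the integral gives A² · √(π)·a^3/2.
Hence A² = 1/[√(π)·a^3/2].
With a = 2.90: A² = 0.04627 and A = 0.2151.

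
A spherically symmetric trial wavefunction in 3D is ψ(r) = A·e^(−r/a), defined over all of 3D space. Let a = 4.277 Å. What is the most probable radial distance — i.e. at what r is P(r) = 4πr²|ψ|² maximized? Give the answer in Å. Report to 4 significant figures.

Set d/dr [P(r) = 4πr²|ψ|²] = 0 and solve for r > 0.
Solving yields r = a.
With a = 4.277, the most probable radial distance is 4.2770 Å.

r ≈ 4.277 Å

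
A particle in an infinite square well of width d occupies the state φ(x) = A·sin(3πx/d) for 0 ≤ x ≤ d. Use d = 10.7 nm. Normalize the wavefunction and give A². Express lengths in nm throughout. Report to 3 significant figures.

A^2 ≈ 0.187 nm^(-1)

The normalization condition is ∫|φ|² dx = 1 from 0 to d.
Using sin²θ = (1 − cos 2θ)/2, ∫|φ|² dx = A²·(d/2).
So A² = (d/2)^(−1).
With d = 10.7: A² = 0.1869 and A = 0.4323.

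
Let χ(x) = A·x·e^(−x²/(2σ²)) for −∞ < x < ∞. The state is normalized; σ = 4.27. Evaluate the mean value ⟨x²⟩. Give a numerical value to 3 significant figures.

⟨x^2⟩ ≈ 27.3

The expectation value is the |χ|²-weighted average of x^2: ∫ x^2|χ|² dx.
The ratio of the moment integral to the normalization integral gives ⟨x²⟩ = 3·σ^2/2.
Putting σ = 4.27 gives 27.35.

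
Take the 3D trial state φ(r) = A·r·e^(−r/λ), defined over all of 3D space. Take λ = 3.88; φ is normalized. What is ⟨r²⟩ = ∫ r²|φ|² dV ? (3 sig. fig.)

⟨r²⟩ = ∫ r^2 |φ|² 4πr² dr over the full domain.
Evaluating both integrals, ⟨r²⟩ = 15·λ^2/2.
Putting λ = 3.88 gives 112.9.

⟨r^2⟩ ≈ 113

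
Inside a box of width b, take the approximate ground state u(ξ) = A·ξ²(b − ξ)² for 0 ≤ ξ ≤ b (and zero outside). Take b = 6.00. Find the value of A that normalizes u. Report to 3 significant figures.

A ≈ 0.00791

The normalization condition is ∫|u|² dξ = 1 from 0 to b.
Carrying out the integral gives A² · b^9/630.
So A² = (b^9/630)^(−1).
Substituting b = 6.00 gives A² = 0.00006251, so A = 0.007907.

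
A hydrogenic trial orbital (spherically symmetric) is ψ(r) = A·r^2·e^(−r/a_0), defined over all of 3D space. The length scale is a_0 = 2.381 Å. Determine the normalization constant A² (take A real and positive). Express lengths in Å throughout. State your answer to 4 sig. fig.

A^2 ≈ 0.00003261 Å^(-7)

Normalization requires ∫|ψ|² 4πr² dr = 1, integrated from 0 to ∞.
Using ∫₀^∞ rⁿ e^(−αr) dr = n!/αⁿ⁺¹, with ψ = A·r^2·e^(−r/a_0), the integral evaluates to A²·[45·π·a_0^7/2].
With a_0 = 2.381: A² = 0.000032610 and A = 0.0057105.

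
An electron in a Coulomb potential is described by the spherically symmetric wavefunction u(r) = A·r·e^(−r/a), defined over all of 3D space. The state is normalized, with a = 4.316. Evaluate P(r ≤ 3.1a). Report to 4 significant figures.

P ≈ 0.7408

P = ∫ |u|² 4πr² dr over r ≤ 3.1a.
The full normalization integral is A²·[3·π·a^5] = 1, fixing A².
Substituting t = r/a, A², 4π and the length scale all cancel in the ratio: P = ∫_{0}^{3.1} t^4·e^(-2·t) dt / ∫_{0}^{∞} t^4·e^(-2·t) dt.
With ∫ t^4·e^(-2·t) dt = -(t^4/2 + t^3 + 3·t^2/2 + 3·t/2 + 3/4)·e^(-2·t) + C, the region integral is ≈ 0.555617 and the full one is 3/4.
Taking the ratio yields P = 0.74082.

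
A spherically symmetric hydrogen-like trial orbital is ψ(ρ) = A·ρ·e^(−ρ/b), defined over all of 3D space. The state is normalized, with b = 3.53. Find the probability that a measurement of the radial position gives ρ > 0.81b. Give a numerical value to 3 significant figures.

Integrate the radial probability density 4πρ²|ψ|² over ρ > 0.81b.
A² is fixed by ∫₀^∞ 4πρ²|ψ|² dρ = 1, i.e. A² = (3·π·b^5)^(−1).
Let u = ρ/b; then A², 4π and the length scale all cancel, so P = ∫_{0.81}^{∞} u^4·e^(-2·u) du ÷ ∫_{0}^{∞} u^4·e^(-2·u) du.
An antiderivative of u^4·e^(-2·u) is -(u^4/2 + u^3 + 3·u^2/2 + 3·u/2 + 3/4)·e^(-2·u); evaluating from 0.81 to ∞ gives ≈ 0.73140, while the full integral is 3/4.
This evaluates to P = 0.9752.

P ≈ 0.975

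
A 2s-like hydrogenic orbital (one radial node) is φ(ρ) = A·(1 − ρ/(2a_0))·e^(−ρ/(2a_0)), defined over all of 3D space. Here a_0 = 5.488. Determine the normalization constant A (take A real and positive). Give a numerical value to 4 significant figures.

A ≈ 0.01552

The normalization condition is ∫|φ|² 4πρ² dρ = 1 from 0 to ∞.
The angular integral contributes 4π, leaving ∫₀^∞ ρ²|φ|² dρ.
The integral (without the A² prefactor) comes out to 8·π·a_0^3.
Setting this equal to 1 gives A² = 1/(8·π·a_0^3).
With a_0 = 5.488: A² = 0.00024072 and A = 0.015515.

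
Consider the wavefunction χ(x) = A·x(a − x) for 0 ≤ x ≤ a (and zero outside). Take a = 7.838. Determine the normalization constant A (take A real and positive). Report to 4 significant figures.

Require ∫ |χ|² dx = 1 over the whole domain.
Expanding the polynomial and integrating term by term, with χ = A·x(a − x), the integral evaluates to A²·[a^5/30].
Setting this equal to 1 gives A² = 1/(a^5/30).
Substituting a = 7.838 gives A² = 0.0010141, so A = 0.031845.

A ≈ 0.03185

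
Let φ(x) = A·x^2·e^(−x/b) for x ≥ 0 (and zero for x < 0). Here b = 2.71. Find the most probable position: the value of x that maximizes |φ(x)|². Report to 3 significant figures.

Differentiate |φ(x)|² with respect to x and set to zero.
This gives x = 2·b.
With b = 2.71, the most probable position is 5.420.

x ≈ 5.42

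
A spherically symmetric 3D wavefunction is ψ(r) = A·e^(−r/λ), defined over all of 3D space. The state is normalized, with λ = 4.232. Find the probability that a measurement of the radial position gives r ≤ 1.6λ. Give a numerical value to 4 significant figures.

P = ∫ |ψ|² 4πr² dr over r ≤ 1.6λ.
A² is fixed by ∫₀^∞ 4πr²|ψ|² dr = 1, i.e. A² = (π·λ^3)^(−1).
Substituting u = r/λ, A², 4π and the length scale all cancel in the ratio: P = ∫_{0}^{1.6} u^2·e^(-2·u) du / ∫_{0}^{∞} u^2·e^(-2·u) du.
With ∫ u^2·e^(-2·u) du = -(2·u^2 + 2·u + 1)·e^(-2·u)/4 + C, the region integral is 1/4 - 233·e^(-16/5)/100 and the full one is 1/4.
This evaluates to P = 0.62010.

P ≈ 0.6201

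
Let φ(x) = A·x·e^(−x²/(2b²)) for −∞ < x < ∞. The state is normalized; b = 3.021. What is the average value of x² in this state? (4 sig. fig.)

⟨x^2⟩ ≈ 13.69

⟨x²⟩ = ∫ x^2 |φ|² dx over the full domain.
Evaluating both integrals, ⟨x²⟩ = 3·b^2/2.
Putting b = 3.021 gives 13.690.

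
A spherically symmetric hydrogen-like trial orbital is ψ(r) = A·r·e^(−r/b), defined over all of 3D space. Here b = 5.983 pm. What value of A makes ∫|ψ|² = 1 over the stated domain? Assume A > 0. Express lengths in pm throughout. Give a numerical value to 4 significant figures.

The normalization condition is ∫|ψ|² 4πr² dr = 1 from 0 to ∞.
In 3D with spherical symmetry the volume element is 4πr² dr.
∫|ψ|² 4πr² dr = A²·(3·π·b^5).
Plugging in b = 5.983 yields A = 0.0037202.

A ≈ 0.003720 pm^(-5/2)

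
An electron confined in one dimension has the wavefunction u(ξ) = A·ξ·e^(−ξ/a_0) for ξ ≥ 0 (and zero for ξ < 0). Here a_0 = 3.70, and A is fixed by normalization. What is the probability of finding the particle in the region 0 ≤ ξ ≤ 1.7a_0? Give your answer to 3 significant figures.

P = ∫_{0}^{1.7a_0} |u(ξ)|² dξ.
With A² fixed by ∫|u|² = 1, i.e. A² = (a_0^3/4)^(−1), substitute and integrate.
Let t = ξ/a_0; then A² and the length scale cancel, so P = ∫_{0}^{1.7} t^2·e^(-2·t) dt ÷ ∫_{0}^{∞} t^2·e^(-2·t) dt.
An antiderivative of t^2·e^(-2·t) is -(2·t^2 + 2·t + 1)·e^(-2·t)/4; evaluating from 0 to 1.7 gives 1/4 - 509·e^(-17/5)/200, while the full integral is 1/4.
Evaluating gives P = 0.6603.

P ≈ 0.660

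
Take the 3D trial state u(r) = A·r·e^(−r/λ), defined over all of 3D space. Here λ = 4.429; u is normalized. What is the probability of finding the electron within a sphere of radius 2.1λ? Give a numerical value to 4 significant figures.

P ≈ 0.4102

Integrate the radial probability density 4πr²|u|² over r ≤ 2.1λ.
Normalization gives A² = 1/(3·π·λ^5).
In terms of t = r/λ (A², 4π and the length scale all cancel between numerator and denominator), P = [∫_{0}^{2.1} t^4·e^(-2·t) dt] / [∫_{0}^{∞} t^4·e^(-2·t) dt].
An antiderivative of t^4·e^(-2·t) is -(t^4/2 + t^3 + 3·t^2/2 + 3·t/2 + 3/4)·e^(-2·t); evaluating from 0 to 2.1 gives ≈ 0.307630, while the full integral is 3/4.
Taking the ratio yields P = 0.41017.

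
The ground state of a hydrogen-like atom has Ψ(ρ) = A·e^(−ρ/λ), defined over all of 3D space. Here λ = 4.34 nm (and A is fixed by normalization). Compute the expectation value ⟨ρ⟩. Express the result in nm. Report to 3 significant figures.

⟨ρ⟩ ≈ 6.51 nm

The expectation value is the |Ψ|²-weighted average of ρ: ∫ ρ|Ψ|² 4πρ² dρ.
Recall ∫₀^∞ ρ^m e^(−ρ/β) dρ = m!·β^(m+1), the ratio of the moment integral to the normalization integral gives ⟨ρ⟩ = 3·λ/2.
With λ = 4.34, ⟨ρ⟩ = 6.510.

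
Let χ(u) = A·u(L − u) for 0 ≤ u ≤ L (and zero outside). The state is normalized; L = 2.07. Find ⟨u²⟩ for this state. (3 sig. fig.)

By definition ⟨u²⟩ = ∫ u^2 |χ(u)|² du.
Expanding the polynomial and integrating term by term, the ratio of the moment integral to the normalization integral gives ⟨u²⟩ = 2·L^2/7.
Putting L = 2.07 gives 1.224.

⟨u^2⟩ ≈ 1.22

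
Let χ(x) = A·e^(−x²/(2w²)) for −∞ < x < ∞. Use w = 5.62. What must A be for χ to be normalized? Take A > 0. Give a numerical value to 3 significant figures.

A ≈ 0.317

The normalization condition is ∫|χ|² dx = 1 from −∞ to ∞.
Using the Gaussian integral ∫_{−∞}^{∞} e^(−αx²) dx = √(π/α), with χ = A·e^(−x²/(2w²)), the integral evaluates to A²·[√(π)·w].
Hence A² = 1/[√(π)·w].
Plugging in w = 5.62 yields A = 0.3168.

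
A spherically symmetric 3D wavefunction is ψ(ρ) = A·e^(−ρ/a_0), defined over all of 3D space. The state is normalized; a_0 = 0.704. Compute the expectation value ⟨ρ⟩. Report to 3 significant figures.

⟨ρ⟩ = ∫ ρ |ψ|² 4πρ² dρ over the full domain.
Using ∫₀^∞ ρⁿ e^(−αρ) dρ = n!/αⁿ⁺¹, evaluating both integrals, ⟨ρ⟩ = 3·a_0/2.
Putting a_0 = 0.704 gives 1.056.

⟨ρ⟩ ≈ 1.06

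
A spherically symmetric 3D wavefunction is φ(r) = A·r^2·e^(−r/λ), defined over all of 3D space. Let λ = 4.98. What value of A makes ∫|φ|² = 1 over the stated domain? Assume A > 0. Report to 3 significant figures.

A ≈ 0.000432

Normalization requires ∫|φ|² 4πr² dr = 1, integrated from 0 to ∞.
In 3D with spherical symmetry the volume element is 4πr² dr.
Using ∫₀^∞ rⁿ e^(−αr) dr = n!/αⁿ⁺¹, the integral (without the A² prefactor) comes out to 45·π·λ^7/2.
So A² = (45·π·λ^7/2)^(−1).
Plugging in λ = 4.98 yields A = 0.0004315.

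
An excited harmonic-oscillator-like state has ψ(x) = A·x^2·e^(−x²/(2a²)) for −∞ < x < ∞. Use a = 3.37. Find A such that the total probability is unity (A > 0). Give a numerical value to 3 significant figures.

A ≈ 0.0416

The normalization condition is ∫|ψ|² dx = 1 from −∞ to ∞.
With ψ = A·x^2·e^(−x²/(2a²)), the integral evaluates to A²·[3·√(π)·a^5/4].
So A² = (3·√(π)·a^5/4)^(−1).
Plugging in a = 3.37 yields A = 0.04160.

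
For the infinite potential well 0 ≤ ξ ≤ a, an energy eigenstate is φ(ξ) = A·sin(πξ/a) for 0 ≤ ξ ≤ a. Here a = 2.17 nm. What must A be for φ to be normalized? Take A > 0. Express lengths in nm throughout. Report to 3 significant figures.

A ≈ 0.960 nm^(-1/2)

Normalization requires ∫|φ|² dξ = 1, integrated from 0 to a.
With ∫₀^a sin²(nπξ/a) dξ = a/2, with φ = A·sin(πξ/a), the integral evaluates to A²·[a/2].
Setting this equal to 1 gives A² = 1/(a/2).
Plugging in a = 2.17 yields A = 0.9600.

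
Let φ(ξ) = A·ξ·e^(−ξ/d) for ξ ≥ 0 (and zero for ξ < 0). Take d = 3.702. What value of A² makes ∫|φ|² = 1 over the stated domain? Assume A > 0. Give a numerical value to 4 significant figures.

Normalization requires ∫|φ|² dξ = 1, integrated from 0 to ∞.
The integral (without the A² prefactor) comes out to d^3/4.
So A² = (d^3/4)^(−1).
Substituting d = 3.702 gives A² = 0.078841, so A = 0.28079.

A^2 ≈ 0.07884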